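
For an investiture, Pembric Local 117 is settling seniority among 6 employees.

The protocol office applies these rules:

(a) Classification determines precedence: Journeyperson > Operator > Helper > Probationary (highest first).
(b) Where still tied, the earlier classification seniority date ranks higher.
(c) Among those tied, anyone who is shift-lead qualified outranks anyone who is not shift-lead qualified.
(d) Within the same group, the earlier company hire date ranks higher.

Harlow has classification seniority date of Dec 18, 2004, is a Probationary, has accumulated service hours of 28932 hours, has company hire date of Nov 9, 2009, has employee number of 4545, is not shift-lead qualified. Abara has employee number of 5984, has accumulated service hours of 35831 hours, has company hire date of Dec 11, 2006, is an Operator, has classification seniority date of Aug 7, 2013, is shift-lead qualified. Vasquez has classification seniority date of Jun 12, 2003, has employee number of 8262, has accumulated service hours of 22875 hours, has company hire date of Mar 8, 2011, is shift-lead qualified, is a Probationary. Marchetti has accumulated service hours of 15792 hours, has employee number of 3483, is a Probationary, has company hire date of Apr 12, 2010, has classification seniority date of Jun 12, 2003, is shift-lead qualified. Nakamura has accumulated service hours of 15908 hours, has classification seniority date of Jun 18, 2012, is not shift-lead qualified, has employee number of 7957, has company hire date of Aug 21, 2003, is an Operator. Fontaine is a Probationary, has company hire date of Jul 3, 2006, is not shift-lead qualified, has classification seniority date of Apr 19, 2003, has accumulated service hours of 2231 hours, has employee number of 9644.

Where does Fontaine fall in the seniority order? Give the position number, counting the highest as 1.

3

By classification: Nakamura and Abara (Operator); then Fontaine, Marchetti, Vasquez and Harlow (Probationary).
Among Nakamura and Abara, by classification seniority date (earlier first): Nakamura (Jun 18, 2012) before Abara (Aug 7, 2013).
Among Fontaine, Marchetti, Vasquez and Harlow, by classification seniority date (earlier first): Fontaine (Apr 19, 2003) before Marchetti and Vasquez (Jun 12, 2003) before Harlow (Dec 18, 2004).
Marchetti and Vasquez are each shift-lead qualified, so the next rule applies.
Among Marchetti and Vasquez, by company hire date (earlier first): Marchetti (Apr 12, 2010) before Vasquez (Mar 8, 2011).
Order: Nakamura, Abara, Fontaine, Marchetti, Vasquez, Harlow. So position 3.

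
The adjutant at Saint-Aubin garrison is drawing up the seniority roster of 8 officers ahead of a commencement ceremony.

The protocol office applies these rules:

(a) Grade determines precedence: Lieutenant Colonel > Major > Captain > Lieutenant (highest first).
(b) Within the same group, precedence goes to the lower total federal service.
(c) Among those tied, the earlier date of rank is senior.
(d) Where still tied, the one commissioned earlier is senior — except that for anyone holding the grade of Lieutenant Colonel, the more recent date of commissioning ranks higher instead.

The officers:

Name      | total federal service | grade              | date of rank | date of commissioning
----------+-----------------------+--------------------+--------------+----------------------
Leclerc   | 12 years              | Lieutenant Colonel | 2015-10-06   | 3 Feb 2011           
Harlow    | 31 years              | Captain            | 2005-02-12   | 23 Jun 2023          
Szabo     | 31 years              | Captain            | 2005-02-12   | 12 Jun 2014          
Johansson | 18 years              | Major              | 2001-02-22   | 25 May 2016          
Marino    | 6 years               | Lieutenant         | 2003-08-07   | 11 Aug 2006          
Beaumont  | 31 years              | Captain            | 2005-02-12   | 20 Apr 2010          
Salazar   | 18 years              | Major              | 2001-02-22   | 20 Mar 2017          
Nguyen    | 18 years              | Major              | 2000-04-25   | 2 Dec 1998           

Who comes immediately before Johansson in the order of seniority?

By grade: Leclerc (Lieutenant Colonel); then Nguyen, Johansson and Salazar (Major); then Beaumont, Szabo and Harlow (Captain); then Marino (Lieutenant).
Nguyen, Johansson and Salazar all have total federal service 18 years, so the next rule applies.
Among Nguyen, Johansson and Salazar, by date of rank (earlier first): Nguyen (2000-04-25) before Johansson and Salazar (2001-02-22).
Among Johansson and Salazar, by date of commissioning (earlier first): Johansson (25 May 2016) before Salazar (20 Mar 2017).
Beaumont, Szabo and Harlow all have total federal service 31 years, so the next rule applies.
Beaumont, Szabo and Harlow all have date of rank 2005-02-12, so the next rule applies.
Among Beaumont, Szabo and Harlow, by date of commissioning (earlier first): Beaumont (20 Apr 2010) before Szabo (12 Jun 2014) before Harlow (23 Jun 2023).
Order: Leclerc, Nguyen, Johansson, Salazar, Beaumont, Szabo, Harlow, Marino.

Nguyen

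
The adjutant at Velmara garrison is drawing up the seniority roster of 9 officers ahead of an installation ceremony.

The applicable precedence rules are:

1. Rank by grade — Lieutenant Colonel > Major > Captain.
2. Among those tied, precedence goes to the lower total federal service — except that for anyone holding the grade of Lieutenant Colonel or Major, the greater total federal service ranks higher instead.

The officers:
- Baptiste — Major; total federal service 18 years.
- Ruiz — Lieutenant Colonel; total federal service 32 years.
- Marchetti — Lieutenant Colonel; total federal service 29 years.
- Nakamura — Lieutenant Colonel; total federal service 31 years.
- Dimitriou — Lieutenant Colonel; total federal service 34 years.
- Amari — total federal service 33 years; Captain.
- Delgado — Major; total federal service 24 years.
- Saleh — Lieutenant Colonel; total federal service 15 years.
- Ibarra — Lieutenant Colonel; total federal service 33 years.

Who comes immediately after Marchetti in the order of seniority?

Saleh

By grade: Dimitriou, Ibarra, Ruiz, Nakamura, Marchetti and Saleh (Lieutenant Colonel); then Delgado and Baptiste (Major); then Amari (Captain).
Among Dimitriou, Ibarra, Ruiz, Nakamura, Marchetti and Saleh, by total federal service (higher first) (reversed rule for this group): Dimitriou (34 years) before Ibarra (33 years) before Ruiz (32 years) before Nakamura (31 years) before Marchetti (29 years) before Saleh (15 years).
Among Delgado and Baptiste, by total federal service (higher first) (reversed rule for this group): Delgado (24 years) before Baptiste (18 years).
Order: Dimitriou, Ibarra, Ruiz, Nakamura, Marchetti, Saleh, Delgado, Baptiste, Amari.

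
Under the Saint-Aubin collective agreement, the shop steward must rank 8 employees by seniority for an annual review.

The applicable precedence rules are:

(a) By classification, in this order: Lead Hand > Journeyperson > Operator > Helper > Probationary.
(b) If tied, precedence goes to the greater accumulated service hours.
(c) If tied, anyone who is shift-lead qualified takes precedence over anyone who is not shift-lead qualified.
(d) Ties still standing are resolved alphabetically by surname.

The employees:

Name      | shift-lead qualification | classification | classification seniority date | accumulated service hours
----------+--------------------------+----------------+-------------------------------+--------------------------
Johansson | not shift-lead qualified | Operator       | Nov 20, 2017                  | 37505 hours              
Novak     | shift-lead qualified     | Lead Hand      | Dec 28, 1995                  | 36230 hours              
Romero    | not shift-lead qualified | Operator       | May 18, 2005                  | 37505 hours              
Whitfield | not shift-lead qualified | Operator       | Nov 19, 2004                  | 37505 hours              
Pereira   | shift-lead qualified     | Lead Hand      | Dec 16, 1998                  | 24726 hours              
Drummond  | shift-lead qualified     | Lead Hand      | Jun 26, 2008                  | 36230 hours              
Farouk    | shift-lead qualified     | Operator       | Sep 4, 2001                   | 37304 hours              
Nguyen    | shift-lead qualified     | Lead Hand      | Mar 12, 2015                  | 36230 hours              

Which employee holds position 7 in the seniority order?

Whitfield

By classification: Drummond, Nguyen, Novak and Pereira (Lead Hand); then Johansson, Romero, Whitfield and Farouk (Operator).
Among Drummond, Nguyen, Novak and Pereira, by accumulated service hours (higher first): Drummond, Nguyen and Novak (36230 hours) before Pereira (24726 hours).
Drummond, Nguyen and Novak are each shift-lead qualified, so the next rule applies.
Among Drummond, Nguyen and Novak, alphabetically by surname: Drummond before Nguyen before Novak.
Among Johansson, Romero, Whitfield and Farouk, by accumulated service hours (higher first): Johansson, Romero and Whitfield (37505 hours) before Farouk (37304 hours).
Johansson, Romero and Whitfield are each not shift-lead qualified, so the next rule applies.
Among Johansson, Romero and Whitfield, alphabetically by surname: Johansson before Romero before Whitfield.
Order: Drummond, Nguyen, Novak, Pereira, Johansson, Romero, Whitfield, Farouk.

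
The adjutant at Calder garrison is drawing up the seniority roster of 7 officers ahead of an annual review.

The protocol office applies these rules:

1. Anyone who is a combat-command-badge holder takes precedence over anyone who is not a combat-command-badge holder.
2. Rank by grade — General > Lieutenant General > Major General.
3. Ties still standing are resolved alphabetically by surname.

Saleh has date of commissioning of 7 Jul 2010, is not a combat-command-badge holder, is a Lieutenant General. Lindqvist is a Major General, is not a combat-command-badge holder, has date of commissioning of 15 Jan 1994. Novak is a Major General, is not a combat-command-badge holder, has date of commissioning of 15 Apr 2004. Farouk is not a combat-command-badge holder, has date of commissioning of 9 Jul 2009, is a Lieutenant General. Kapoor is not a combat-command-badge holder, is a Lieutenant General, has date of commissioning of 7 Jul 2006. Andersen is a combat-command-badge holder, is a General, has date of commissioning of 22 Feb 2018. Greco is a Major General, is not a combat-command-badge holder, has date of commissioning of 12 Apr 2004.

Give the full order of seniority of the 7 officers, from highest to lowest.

By the first rule: Andersen (a combat-command-badge holder); then Farouk, Kapoor, Saleh, Greco, Lindqvist and Novak (each not a combat-command-badge holder).
Among Farouk, Kapoor, Saleh, Greco, Lindqvist and Novak, by grade: Farouk, Kapoor and Saleh (Lieutenant General) before Greco, Lindqvist and Novak (Major General).
Among Farouk, Kapoor and Saleh, alphabetically by surname: Farouk before Kapoor before Saleh.
Among Greco, Lindqvist and Novak, alphabetically by surname: Greco before Lindqvist before Novak.
Full order: Andersen, Farouk, Kapoor, Saleh, Greco, Lindqvist, Novak.

Andersen, Farouk, Kapoor, Saleh, Greco, Lindqvist, Novak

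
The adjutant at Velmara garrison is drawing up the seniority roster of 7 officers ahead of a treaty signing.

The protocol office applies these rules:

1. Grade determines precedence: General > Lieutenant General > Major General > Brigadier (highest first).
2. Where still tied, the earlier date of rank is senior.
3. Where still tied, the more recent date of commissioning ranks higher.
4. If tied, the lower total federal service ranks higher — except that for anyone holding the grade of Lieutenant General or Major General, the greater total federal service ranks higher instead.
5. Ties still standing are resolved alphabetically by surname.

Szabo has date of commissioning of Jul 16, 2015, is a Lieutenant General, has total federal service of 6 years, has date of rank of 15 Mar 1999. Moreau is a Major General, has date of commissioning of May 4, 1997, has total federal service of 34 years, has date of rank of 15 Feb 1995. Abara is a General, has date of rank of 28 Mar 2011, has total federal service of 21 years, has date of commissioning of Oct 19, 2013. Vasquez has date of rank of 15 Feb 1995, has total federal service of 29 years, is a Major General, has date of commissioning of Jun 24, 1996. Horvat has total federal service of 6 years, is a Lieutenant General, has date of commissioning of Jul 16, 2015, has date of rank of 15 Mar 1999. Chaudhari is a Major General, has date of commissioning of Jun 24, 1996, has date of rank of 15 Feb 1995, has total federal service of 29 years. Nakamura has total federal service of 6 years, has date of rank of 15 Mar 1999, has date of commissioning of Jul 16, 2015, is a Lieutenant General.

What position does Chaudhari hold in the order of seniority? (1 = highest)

6

By grade: Abara (General); then Horvat, Nakamura and Szabo (Lieutenant General); then Moreau, Chaudhari and Vasquez (Major General).
Horvat, Nakamura and Szabo all have date of rank 15 Mar 1999, so the next rule applies.
Horvat, Nakamura and Szabo all have date of commissioning Jul 16, 2015, so the next rule applies.
Horvat, Nakamura and Szabo all have total federal service 6 years, so the next rule applies.
Among Horvat, Nakamura and Szabo, alphabetically by surname: Horvat before Nakamura before Szabo.
Moreau, Chaudhari and Vasquez all have date of rank 15 Feb 1995, so the next rule applies.
Among Moreau, Chaudhari and Vasquez, by date of commissioning (later first): Moreau (May 4, 1997) before Chaudhari and Vasquez (Jun 24, 1996).
Chaudhari and Vasquez both have total federal service 29 years, so the next rule applies.
Among Chaudhari and Vasquez, alphabetically by surname: Chaudhari before Vasquez.
Order: Abara, Horvat, Nakamura, Szabo, Moreau, Chaudhari, Vasquez. So position 6.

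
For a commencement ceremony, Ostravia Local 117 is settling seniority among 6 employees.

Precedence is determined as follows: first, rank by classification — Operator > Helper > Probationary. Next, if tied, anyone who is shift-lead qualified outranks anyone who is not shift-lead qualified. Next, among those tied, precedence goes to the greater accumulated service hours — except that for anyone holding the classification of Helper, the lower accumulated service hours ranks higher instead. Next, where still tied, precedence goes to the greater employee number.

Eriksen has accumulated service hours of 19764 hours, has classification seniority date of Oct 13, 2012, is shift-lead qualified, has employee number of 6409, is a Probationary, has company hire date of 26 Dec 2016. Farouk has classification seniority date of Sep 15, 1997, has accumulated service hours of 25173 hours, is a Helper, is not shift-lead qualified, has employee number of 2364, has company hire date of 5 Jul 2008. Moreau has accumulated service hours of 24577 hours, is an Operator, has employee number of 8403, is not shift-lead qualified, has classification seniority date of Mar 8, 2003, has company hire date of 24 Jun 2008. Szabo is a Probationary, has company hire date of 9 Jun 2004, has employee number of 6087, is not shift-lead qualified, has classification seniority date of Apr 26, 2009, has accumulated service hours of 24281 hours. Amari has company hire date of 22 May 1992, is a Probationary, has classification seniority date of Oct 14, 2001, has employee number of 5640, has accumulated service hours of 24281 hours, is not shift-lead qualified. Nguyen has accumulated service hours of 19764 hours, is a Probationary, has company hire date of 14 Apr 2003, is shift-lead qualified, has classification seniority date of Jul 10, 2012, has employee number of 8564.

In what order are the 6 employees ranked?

Moreau, Farouk, Nguyen, Eriksen, Szabo, Amari

By classification: Moreau (Operator); then Farouk (Helper); then Nguyen, Eriksen, Szabo and Amari (Probationary).
Among Nguyen, Eriksen, Szabo and Amari, shift-lead qualified before not shift-lead qualified: Nguyen and Eriksen (shift-lead qualified) before Szabo and Amari (not shift-lead qualified).
Nguyen and Eriksen both have accumulated service hours 19764 hours, so the next rule applies.
Among Nguyen and Eriksen, by employee number (higher first): Nguyen (8564) before Eriksen (6409).
Szabo and Amari both have accumulated service hours 24281 hours, so the next rule applies.
Among Szabo and Amari, by employee number (higher first): Szabo (6087) before Amari (5640).
Full order: Moreau, Farouk, Nguyen, Eriksen, Szabo, Amari.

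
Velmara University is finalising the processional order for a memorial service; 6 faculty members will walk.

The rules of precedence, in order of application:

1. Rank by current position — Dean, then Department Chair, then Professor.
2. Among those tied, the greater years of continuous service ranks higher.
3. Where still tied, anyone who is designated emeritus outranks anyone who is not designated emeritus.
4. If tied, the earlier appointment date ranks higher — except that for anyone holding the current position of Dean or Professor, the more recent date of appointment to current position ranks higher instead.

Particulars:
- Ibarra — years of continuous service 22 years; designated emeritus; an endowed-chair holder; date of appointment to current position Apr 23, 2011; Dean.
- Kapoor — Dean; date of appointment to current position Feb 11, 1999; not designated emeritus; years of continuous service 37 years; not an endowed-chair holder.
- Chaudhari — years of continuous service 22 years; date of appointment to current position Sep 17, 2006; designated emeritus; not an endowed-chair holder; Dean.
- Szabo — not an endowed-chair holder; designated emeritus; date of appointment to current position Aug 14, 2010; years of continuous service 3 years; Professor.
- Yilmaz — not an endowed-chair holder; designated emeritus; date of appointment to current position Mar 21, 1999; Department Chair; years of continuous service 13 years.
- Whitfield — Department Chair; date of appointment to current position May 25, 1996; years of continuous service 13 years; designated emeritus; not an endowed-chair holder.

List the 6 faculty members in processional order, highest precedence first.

By current position: Kapoor, Ibarra and Chaudhari (Dean); then Whitfield and Yilmaz (Department Chair); then Szabo (Professor).
Among Kapoor, Ibarra and Chaudhari, by years of continuous service (higher first): Kapoor (37 years) before Ibarra and Chaudhari (22 years).
Ibarra and Chaudhari are each designated emeritus, so the next rule applies.
Among Ibarra and Chaudhari, by date of appointment to current position (later first) (reversed rule for this group): Ibarra (Apr 23, 2011) before Chaudhari (Sep 17, 2006).
Whitfield and Yilmaz both have years of continuous service 13 years, so the next rule applies.
Whitfield and Yilmaz are each designated emeritus, so the next rule applies.
Among Whitfield and Yilmaz, by date of appointment to current position (earlier first): Whitfield (May 25, 1996) before Yilmaz (Mar 21, 1999).
Full order: Kapoor, Ibarra, Chaudhari, Whitfield, Yilmaz, Szabo.

Kapoor, Ibarra, Chaudhari, Whitfield, Yilmaz, Szabo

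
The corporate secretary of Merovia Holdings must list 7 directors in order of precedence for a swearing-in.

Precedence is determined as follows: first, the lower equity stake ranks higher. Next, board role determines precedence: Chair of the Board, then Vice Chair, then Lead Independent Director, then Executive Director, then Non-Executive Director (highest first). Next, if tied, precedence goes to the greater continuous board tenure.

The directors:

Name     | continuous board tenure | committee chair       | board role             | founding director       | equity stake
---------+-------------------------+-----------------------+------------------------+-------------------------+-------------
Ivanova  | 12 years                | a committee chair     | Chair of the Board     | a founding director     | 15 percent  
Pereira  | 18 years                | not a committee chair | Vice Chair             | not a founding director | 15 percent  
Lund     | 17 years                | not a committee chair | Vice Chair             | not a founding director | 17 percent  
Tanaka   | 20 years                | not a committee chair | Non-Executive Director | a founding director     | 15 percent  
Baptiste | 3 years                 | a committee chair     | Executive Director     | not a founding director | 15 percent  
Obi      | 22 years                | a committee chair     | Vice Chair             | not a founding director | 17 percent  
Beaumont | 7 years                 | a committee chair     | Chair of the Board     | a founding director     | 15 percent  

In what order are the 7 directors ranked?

Ivanova, Beaumont, Pereira, Baptiste, Tanaka, Obi, Lund

By equity stake (lower first): Ivanova, Beaumont, Pereira, Baptiste and Tanaka (each 15 percent); then Obi and Lund (both 17 percent).
Among Ivanova, Beaumont, Pereira, Baptiste and Tanaka, by board role: Ivanova and Beaumont (Chair of the Board) before Pereira (Vice Chair) before Baptiste (Executive Director) before Tanaka (Non-Executive Director).
Among Ivanova and Beaumont, by continuous board tenure (higher first): Ivanova (12 years) before Beaumont (7 years).
Obi and Lund are each Vice Chair, so the next rule applies.
Among Obi and Lund, by continuous board tenure (higher first): Obi (22 years) before Lund (17 years).
Full order: Ivanova, Beaumont, Pereira, Baptiste, Tanaka, Obi, Lund.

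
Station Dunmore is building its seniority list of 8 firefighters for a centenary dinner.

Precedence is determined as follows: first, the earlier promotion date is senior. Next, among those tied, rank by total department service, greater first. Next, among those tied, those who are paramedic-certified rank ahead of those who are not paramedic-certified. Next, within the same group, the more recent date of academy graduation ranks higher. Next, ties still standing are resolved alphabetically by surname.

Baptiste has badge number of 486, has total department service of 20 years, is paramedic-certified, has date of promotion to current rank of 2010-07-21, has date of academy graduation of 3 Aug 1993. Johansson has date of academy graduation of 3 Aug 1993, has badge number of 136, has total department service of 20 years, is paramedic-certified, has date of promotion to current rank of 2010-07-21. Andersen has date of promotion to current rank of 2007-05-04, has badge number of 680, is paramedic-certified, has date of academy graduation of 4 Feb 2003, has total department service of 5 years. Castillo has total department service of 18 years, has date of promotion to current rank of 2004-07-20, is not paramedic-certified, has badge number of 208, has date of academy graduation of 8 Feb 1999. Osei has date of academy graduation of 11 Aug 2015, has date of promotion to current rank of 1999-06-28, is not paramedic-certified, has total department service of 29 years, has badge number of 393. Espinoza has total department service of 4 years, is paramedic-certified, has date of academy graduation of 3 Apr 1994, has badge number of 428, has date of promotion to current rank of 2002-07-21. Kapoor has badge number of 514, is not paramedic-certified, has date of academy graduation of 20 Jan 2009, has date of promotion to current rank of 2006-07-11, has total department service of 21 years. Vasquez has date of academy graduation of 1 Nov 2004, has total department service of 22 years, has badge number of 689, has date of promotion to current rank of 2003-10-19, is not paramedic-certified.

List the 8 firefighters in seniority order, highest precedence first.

By date of promotion to current rank (earlier first): Osei (1999-06-28); then Espinoza (2002-07-21); then Vasquez (2003-10-19); then Castillo (2004-07-20); then Kapoor (2006-07-11); then Andersen (2007-05-04); then Baptiste and Johansson (both 2010-07-21).
Baptiste and Johansson both have total department service 20 years, so the next rule applies.
Baptiste and Johansson are each paramedic-certified, so the next rule applies.
Baptiste and Johansson both have date of academy graduation 3 Aug 1993, so the next rule applies.
Among Baptiste and Johansson, alphabetically by surname: Baptiste before Johansson.
Full order: Osei, Espinoza, Vasquez, Castillo, Kapoor, Andersen, Baptiste, Johansson.

Osei, Espinoza, Vasquez, Castillo, Kapoor, Andersen, Baptiste, Johansson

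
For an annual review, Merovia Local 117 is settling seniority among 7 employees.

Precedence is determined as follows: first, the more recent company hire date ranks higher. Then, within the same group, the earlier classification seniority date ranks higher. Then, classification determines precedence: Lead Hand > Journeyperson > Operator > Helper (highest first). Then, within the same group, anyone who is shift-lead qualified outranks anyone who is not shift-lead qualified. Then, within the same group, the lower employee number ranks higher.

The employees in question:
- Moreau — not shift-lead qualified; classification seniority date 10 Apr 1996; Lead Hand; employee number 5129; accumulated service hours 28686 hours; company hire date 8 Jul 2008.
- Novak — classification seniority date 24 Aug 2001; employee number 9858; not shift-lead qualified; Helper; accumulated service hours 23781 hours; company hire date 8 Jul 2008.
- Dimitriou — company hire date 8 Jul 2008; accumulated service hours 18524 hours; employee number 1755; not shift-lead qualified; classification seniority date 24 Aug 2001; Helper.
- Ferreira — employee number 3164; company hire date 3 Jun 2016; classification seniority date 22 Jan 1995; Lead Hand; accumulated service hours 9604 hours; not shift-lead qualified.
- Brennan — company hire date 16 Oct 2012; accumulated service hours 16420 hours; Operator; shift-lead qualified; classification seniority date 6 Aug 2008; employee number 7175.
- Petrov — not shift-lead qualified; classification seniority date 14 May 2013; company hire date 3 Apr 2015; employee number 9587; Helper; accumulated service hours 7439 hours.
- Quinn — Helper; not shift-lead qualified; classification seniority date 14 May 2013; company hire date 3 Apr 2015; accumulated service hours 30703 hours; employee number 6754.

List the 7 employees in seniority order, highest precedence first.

By company hire date (later first): Ferreira (3 Jun 2016); then Quinn and Petrov (both 3 Apr 2015); then Brennan (16 Oct 2012); then Moreau, Dimitriou and Novak (each 8 Jul 2008).
Quinn and Petrov both have classification seniority date 14 May 2013, so the next rule applies.
Quinn and Petrov are each Helper, so the next rule applies.
Quinn and Petrov are each not shift-lead qualified, so the next rule applies.
Among Quinn and Petrov, by employee number (lower first): Quinn (6754) before Petrov (9587).
Among Moreau, Dimitriou and Novak, by classification seniority date (earlier first): Moreau (10 Apr 1996) before Dimitriou and Novak (24 Aug 2001).
Dimitriou and Novak are each Helper, so the next rule applies.
Dimitriou and Novak are each not shift-lead qualified, so the next rule applies.
Among Dimitriou and Novak, by employee number (lower first): Dimitriou (1755) before Novak (9858).
Full order: Ferreira, Quinn, Petrov, Brennan, Moreau, Dimitriou, Novak.

Ferreira, Quinn, Petrov, Brennan, Moreau, Dimitriou, Novak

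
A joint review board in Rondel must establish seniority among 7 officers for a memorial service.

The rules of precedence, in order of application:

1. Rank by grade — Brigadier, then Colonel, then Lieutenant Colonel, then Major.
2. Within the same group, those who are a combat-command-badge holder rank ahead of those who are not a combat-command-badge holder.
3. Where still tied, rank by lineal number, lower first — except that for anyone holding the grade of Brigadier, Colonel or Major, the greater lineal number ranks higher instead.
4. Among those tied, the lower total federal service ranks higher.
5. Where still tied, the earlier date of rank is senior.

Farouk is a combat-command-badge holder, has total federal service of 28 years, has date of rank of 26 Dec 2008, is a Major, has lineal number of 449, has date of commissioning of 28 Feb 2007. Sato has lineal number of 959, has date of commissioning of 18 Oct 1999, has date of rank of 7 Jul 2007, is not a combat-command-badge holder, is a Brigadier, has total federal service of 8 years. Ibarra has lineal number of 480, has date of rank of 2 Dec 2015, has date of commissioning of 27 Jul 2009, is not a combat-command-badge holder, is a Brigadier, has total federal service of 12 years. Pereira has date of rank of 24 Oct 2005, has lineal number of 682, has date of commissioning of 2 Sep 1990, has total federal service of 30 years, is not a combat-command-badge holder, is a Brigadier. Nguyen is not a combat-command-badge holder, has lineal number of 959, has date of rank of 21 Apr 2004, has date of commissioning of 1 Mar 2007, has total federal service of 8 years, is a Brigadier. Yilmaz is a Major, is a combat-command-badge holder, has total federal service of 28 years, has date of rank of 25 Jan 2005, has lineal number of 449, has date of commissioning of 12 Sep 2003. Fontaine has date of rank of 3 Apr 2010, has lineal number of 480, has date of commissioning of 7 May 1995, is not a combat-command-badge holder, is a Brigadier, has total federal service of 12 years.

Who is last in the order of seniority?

Farouk

By grade: Nguyen, Sato, Pereira, Fontaine and Ibarra (Brigadier); then Yilmaz and Farouk (Major).
Nguyen, Sato, Pereira, Fontaine and Ibarra are each not a combat-command-badge holder, so the next rule applies.
Among Nguyen, Sato, Pereira, Fontaine and Ibarra, by lineal number (higher first) (reversed rule for this group): Nguyen and Sato (959) before Pereira (682) before Fontaine and Ibarra (480).
Nguyen and Sato both have total federal service 8 years, so the next rule applies.
Among Nguyen and Sato, by date of rank (earlier first): Nguyen (21 Apr 2004) before Sato (7 Jul 2007).
Fontaine and Ibarra both have total federal service 12 years, so the next rule applies.
Among Fontaine and Ibarra, by date of rank (earlier first): Fontaine (3 Apr 2010) before Ibarra (2 Dec 2015).
Yilmaz and Farouk are each a combat-command-badge holder, so the next rule applies.
Yilmaz and Farouk both have lineal number 449, so the next rule applies.
Yilmaz and Farouk both have total federal service 28 years, so the next rule applies.
Among Yilmaz and Farouk, by date of rank (earlier first): Yilmaz (25 Jan 2005) before Farouk (26 Dec 2008).
Order: Nguyen, Sato, Pereira, Fontaine, Ibarra, Yilmaz, Farouk.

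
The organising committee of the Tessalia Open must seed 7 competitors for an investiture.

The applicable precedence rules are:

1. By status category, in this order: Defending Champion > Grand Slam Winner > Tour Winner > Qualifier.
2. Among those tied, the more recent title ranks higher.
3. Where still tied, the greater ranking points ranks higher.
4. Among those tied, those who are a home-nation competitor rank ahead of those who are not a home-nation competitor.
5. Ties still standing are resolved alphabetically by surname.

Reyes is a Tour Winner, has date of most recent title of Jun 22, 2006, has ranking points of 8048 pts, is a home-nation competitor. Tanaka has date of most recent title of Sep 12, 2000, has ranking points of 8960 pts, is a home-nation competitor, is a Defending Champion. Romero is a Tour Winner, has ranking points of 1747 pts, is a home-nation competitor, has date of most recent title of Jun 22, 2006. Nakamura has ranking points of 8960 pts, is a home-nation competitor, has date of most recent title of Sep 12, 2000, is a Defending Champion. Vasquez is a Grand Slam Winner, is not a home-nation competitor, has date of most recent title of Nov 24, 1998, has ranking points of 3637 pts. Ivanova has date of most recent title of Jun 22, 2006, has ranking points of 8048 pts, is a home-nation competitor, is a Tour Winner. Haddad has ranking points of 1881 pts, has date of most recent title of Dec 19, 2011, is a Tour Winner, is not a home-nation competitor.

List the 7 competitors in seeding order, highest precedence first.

By status category: Nakamura and Tanaka (Defending Champion); then Vasquez (Grand Slam Winner); then Haddad, Ivanova, Reyes and Romero (Tour Winner).
Nakamura and Tanaka both have date of most recent title Sep 12, 2000, so the next rule applies.
Nakamura and Tanaka both have ranking points 8960 pts, so the next rule applies.
Nakamura and Tanaka are each a home-nation competitor, so the next rule applies.
Among Nakamura and Tanaka, alphabetically by surname: Nakamura before Tanaka.
Among Haddad, Ivanova, Reyes and Romero, by date of most recent title (later first): Haddad (Dec 19, 2011) before Ivanova, Reyes and Romero (Jun 22, 2006).
Among Ivanova, Reyes and Romero, by ranking points (higher first): Ivanova and Reyes (8048 pts) before Romero (1747 pts).
Ivanova and Reyes are each a home-nation competitor, so the next rule applies.
Among Ivanova and Reyes, alphabetically by surname: Ivanova before Reyes.
Full order: Nakamura, Tanaka, Vasquez, Haddad, Ivanova, Reyes, Romero.

Nakamura, Tanaka, Vasquez, Haddad, Ivanova, Reyes, Romero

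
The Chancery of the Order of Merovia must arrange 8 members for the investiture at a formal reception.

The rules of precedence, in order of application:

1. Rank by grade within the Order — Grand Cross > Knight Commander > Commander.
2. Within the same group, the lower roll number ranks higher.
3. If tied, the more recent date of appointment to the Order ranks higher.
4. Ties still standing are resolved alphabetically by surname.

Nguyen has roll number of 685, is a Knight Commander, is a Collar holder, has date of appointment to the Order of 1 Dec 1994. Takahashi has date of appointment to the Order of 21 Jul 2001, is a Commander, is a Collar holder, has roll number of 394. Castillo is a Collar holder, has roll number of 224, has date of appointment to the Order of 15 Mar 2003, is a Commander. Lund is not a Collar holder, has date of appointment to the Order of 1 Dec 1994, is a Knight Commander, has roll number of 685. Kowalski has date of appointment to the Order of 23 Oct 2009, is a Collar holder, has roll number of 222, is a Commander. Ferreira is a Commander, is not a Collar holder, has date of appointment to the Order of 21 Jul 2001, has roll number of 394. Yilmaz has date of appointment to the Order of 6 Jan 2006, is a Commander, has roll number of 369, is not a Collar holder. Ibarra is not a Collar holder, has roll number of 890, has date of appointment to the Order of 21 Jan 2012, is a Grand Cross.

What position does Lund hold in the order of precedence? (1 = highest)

2

By grade within the Order: Ibarra (Grand Cross); then Lund and Nguyen (Knight Commander); then Kowalski, Castillo, Yilmaz, Ferreira and Takahashi (Commander).
Lund and Nguyen both have roll number 685, so the next rule applies.
Lund and Nguyen both have date of appointment to the Order 1 Dec 1994, so the next rule applies.
Among Lund and Nguyen, alphabetically by surname: Lund before Nguyen.
Among Kowalski, Castillo, Yilmaz, Ferreira and Takahashi, by roll number (lower first): Kowalski (222) before Castillo (224) before Yilmaz (369) before Ferreira and Takahashi (394).
Ferreira and Takahashi both have date of appointment to the Order 21 Jul 2001, so the next rule applies.
Among Ferreira and Takahashi, alphabetically by surname: Ferreira before Takahashi.
Order: Ibarra, Lund, Nguyen, Kowalski, Castillo, Yilmaz, Ferreira, Takahashi. So position 2.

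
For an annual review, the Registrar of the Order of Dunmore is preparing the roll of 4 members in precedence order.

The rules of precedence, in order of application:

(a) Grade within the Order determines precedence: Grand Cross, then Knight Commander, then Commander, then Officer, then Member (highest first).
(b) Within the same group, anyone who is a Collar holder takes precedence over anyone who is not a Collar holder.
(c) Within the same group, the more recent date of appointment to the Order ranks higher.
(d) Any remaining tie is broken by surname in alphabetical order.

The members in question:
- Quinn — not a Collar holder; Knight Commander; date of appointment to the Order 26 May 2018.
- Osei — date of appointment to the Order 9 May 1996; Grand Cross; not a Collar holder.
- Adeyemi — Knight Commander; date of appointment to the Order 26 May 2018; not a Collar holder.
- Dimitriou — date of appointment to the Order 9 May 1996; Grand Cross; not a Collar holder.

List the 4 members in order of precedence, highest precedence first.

By grade within the Order: Dimitriou and Osei (Grand Cross); then Adeyemi and Quinn (Knight Commander).
Dimitriou and Osei are each not a Collar holder, so the next rule applies.
Dimitriou and Osei both have date of appointment to the Order 9 May 1996, so the next rule applies.
Among Dimitriou and Osei, alphabetically by surname: Dimitriou before Osei.
Adeyemi and Quinn are each not a Collar holder, so the next rule applies.
Adeyemi and Quinn both have date of appointment to the Order 26 May 2018, so the next rule applies.
Among Adeyemi and Quinn, alphabetically by surname: Adeyemi before Quinn.
Full order: Dimitriou, Osei, Adeyemi, Quinn.

Dimitriou, Osei, Adeyemi, Quinn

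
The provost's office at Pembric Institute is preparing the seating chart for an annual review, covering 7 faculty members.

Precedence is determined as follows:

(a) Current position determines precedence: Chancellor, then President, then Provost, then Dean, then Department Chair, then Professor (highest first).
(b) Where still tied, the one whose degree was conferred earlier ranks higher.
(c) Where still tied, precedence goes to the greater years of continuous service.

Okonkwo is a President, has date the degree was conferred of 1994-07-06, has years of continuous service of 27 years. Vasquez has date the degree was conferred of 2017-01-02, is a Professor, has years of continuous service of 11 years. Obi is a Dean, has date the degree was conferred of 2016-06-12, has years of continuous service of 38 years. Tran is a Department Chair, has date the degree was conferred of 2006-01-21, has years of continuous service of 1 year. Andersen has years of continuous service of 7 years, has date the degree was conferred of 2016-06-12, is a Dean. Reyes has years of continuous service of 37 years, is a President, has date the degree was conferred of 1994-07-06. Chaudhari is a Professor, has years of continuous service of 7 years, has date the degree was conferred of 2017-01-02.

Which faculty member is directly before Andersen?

Obi

By current position: Reyes and Okonkwo (President); then Obi and Andersen (Dean); then Tran (Department Chair); then Vasquez and Chaudhari (Professor).
Reyes and Okonkwo both have date the degree was conferred 1994-07-06, so the next rule applies.
Among Reyes and Okonkwo, by years of continuous service (higher first): Reyes (37 years) before Okonkwo (27 years).
Obi and Andersen both have date the degree was conferred 2016-06-12, so the next rule applies.
Among Obi and Andersen, by years of continuous service (higher first): Obi (38 years) before Andersen (7 years).
Vasquez and Chaudhari both have date the degree was conferred 2017-01-02, so the next rule applies.
Among Vasquez and Chaudhari, by years of continuous service (higher first): Vasquez (11 years) before Chaudhari (7 years).
Order: Reyes, Okonkwo, Obi, Andersen, Tran, Vasquez, Chaudhari.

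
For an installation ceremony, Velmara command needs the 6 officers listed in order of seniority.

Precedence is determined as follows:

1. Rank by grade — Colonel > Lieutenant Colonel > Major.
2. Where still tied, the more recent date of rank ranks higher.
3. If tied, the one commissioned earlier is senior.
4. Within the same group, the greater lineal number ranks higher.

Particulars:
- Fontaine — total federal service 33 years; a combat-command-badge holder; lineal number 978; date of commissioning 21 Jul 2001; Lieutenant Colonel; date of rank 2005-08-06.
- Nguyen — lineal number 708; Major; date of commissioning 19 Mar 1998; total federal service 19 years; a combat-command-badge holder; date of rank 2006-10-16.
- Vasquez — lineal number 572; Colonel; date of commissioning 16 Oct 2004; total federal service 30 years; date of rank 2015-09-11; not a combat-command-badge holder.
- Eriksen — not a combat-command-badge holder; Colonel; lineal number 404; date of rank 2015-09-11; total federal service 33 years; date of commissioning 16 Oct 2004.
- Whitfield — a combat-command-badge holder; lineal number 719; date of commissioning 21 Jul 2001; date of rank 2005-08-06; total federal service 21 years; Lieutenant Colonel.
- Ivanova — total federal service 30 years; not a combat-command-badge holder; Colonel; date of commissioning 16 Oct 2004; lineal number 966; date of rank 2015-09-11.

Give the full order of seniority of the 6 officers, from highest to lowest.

By grade: Ivanova, Vasquez and Eriksen (Colonel); then Fontaine and Whitfield (Lieutenant Colonel); then Nguyen (Major).
Ivanova, Vasquez and Eriksen all have date of rank 2015-09-11, so the next rule applies.
Ivanova, Vasquez and Eriksen all have date of commissioning 16 Oct 2004, so the next rule applies.
Among Ivanova, Vasquez and Eriksen, by lineal number (higher first): Ivanova (966) before Vasquez (572) before Eriksen (404).
Fontaine and Whitfield both have date of rank 2005-08-06, so the next rule applies.
Fontaine and Whitfield both have date of commissioning 21 Jul 2001, so the next rule applies.
Among Fontaine and Whitfield, by lineal number (higher first): Fontaine (978) before Whitfield (719).
Full order: Ivanova, Vasquez, Eriksen, Fontaine, Whitfield, Nguyen.

Ivanova, Vasquez, Eriksen, Fontaine, Whitfield, Nguyen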